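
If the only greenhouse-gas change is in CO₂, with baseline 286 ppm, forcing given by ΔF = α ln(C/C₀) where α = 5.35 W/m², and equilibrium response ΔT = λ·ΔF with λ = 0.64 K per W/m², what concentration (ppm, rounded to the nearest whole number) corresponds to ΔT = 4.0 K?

C ≈ 920 ppm

Required forcing: ΔF = ΔT/λ = 4.0/0.64 = 6.2500 W/m².
Then ln(C/286) = ΔF/5.35 = 6.2500/5.35 = 1.16822.
So C = 286 × e^1.16822 = 286 × 3.21626 = 919.85 ppm.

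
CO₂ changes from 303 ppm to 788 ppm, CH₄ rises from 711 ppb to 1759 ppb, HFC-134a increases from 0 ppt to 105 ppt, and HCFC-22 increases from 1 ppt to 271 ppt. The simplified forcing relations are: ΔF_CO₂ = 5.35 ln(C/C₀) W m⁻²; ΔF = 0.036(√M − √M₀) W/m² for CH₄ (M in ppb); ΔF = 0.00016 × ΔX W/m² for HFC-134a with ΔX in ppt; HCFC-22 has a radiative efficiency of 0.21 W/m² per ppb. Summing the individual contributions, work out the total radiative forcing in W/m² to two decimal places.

CO₂: 5.35 × ln(788/303) = 5.35 × ln(2.60066) = 5.35 × 0.95577 = 5.1134 W/m².
CH₄: 0.036 × (√1759 − √711) = 0.036 × (41.9404 − 26.6646) = 0.036 × 15.2758 = 0.5499 W/m².
HFC-134a: ΔF = 0.00016 × (105 − 0) = 0.00016 × 105 = 0.0168 W/m².
HCFC-22: Δ = 271 − 1 = 270 ppt = 0.270 ppb; ΔF = 0.21 × 0.270 = 0.0567 W/m².
Total ΔF = 5.1134 + 0.5499 + 0.0168 + 0.0567 = 5.7368 W/m².

ΔF = 5.74 W/m²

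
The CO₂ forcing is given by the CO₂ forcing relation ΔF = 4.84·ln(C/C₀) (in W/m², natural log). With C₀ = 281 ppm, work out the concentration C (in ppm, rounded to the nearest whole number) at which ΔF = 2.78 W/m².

Set 4.84 ln(C/281) = 2.78, so ln(C/281) = 2.78/4.84 = 0.57438.
Then C/281 = e^0.57438 = 1.77603, giving C = 281 × 1.77603 = 499.06 ppm.

C ≈ 499 ppm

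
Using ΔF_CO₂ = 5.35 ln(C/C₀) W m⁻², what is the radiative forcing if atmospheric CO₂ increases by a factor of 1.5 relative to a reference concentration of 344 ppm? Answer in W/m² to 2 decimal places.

ΔF = 2.17 W/m²

Because the forcing depends only on the ratio C/C₀, the initial concentration does not enter.
ΔF = 5.35 × ln(1.5) = 5.35 × 0.40547 = 2.1693 W/m².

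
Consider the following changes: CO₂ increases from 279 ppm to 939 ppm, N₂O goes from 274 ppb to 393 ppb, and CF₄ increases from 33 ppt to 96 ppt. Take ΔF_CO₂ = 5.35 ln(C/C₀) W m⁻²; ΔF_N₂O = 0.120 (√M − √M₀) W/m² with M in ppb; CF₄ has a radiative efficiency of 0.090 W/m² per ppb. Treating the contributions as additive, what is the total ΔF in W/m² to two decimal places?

CO₂: 5.35 × ln(939/279) = 5.35 × ln(3.36559) = 5.35 × 1.21360 = 6.4928 W/m².
N₂O: 0.120 × (√393 − √274) = 0.120 × (19.8242 − 16.5529) = 0.120 × 3.2713 = 0.3926 W/m².
CF₄: Δ = 96 − 33 = 63 ppt = 0.063 ppb; ΔF = 0.090 × 0.063 = 0.0057 W/m².
Total ΔF = 6.4928 + 0.3926 + 0.0057 = 6.8911 W/m².

ΔF = 6.89 W/m²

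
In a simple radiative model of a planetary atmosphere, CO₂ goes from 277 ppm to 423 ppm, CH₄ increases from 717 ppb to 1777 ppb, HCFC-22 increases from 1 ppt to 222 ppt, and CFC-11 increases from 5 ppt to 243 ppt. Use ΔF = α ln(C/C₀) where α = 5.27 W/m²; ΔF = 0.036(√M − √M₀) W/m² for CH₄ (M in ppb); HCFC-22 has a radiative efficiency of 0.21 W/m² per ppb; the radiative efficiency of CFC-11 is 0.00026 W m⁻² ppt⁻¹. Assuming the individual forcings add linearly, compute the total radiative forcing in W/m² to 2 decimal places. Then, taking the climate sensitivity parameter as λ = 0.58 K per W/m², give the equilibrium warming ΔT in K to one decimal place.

CO₂: 5.27 × ln(423/277) = 5.27 × ln(1.52708) = 5.27 × 0.42336 = 2.2311 W/m².
CH₄: 0.036 × (√1777 − √717) = 0.036 × (42.1545 − 26.7769) = 0.036 × 15.3776 = 0.5536 W/m².
HCFC-22: Δ = 222 − 1 = 221 ppt = 0.221 ppb; ΔF = 0.21 × 0.221 = 0.0464 W/m².
CFC-11: ΔF = 0.00026 × (243 − 5) = 0.00026 × 238 = 0.0619 W/m².
Total ΔF = 2.2311 + 0.5536 + 0.0464 + 0.0619 = 2.8930 W/m².
ΔT = λ ΔF = 0.58 × 2.89 = 1.6762 K.

ΔF = 2.89 W/m²; ΔT = 1.7 K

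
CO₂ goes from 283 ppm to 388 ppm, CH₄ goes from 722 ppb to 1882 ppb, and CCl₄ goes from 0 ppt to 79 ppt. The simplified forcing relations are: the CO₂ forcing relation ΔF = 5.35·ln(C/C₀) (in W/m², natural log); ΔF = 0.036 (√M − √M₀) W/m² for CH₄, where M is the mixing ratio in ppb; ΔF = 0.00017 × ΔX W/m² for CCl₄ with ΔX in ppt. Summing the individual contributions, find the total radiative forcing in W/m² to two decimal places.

ΔF = 2.30 W/m²

CO₂: 5.35 × ln(388/283) = 5.35 × ln(1.37102) = 5.35 × 0.31555 = 1.6882 W/m².
CH₄: 0.036 × (√1882 − √722) = 0.036 × (43.3820 − 26.8701) = 0.036 × 16.5119 = 0.5944 W/m².
CCl₄: ΔF = 0.00017 × (79 − 0) = 0.00017 × 79 = 0.0134 W/m².
Total ΔF = 1.6882 + 0.5944 + 0.0134 = 2.2960 W/m².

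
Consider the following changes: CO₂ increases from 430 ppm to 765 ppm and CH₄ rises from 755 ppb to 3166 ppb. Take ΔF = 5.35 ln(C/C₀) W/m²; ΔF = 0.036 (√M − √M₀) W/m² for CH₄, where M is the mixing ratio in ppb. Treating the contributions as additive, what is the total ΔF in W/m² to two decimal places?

ΔF = 4.12 W/m²

CO₂: 5.35 × ln(765/430) = 5.35 × ln(1.77907) = 5.35 × 0.57609 = 3.0821 W/m².
CH₄: 0.036 × (√3166 − √755) = 0.036 × (56.2672 − 27.4773) = 0.036 × 28.7899 = 1.0364 W/m².
Total ΔF = 3.0821 + 1.0364 = 4.1185 W/m².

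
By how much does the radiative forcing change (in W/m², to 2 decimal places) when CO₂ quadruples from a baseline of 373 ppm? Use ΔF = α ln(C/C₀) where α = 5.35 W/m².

Because the forcing depends only on the ratio C/C₀, the initial concentration does not enter.
ΔF = 5.35 × ln(4) = 5.35 × 1.38629 = 7.4167 W/m².

ΔF = 7.42 W/m²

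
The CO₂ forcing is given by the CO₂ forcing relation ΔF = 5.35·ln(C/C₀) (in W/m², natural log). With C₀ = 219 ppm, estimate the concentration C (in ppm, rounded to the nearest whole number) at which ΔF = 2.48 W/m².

Set 5.35 ln(C/219) = 2.48, so ln(C/219) = 2.48/5.35 = 0.46355.
Then C/219 = e^0.46355 = 1.58971, giving C = 219 × 1.58971 = 348.15 ppm.

C ≈ 348 ppm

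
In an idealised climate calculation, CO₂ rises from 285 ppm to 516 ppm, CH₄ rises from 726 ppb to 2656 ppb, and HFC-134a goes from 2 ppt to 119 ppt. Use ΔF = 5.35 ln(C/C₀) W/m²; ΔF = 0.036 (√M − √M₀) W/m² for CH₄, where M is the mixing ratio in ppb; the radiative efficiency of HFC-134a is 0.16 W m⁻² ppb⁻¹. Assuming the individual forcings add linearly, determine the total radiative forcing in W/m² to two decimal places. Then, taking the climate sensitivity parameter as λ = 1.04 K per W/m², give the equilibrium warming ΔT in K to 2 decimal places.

ΔF = 4.08 W/m²; ΔT = 4.24 K

CO₂: 5.35 × ln(516/285) = 5.35 × ln(1.81053) = 5.35 × 0.59362 = 3.1759 W/m².
CH₄: 0.036 × (√2656 − √726) = 0.036 × (51.5364 − 26.9444) = 0.036 × 24.5920 = 0.8853 W/m².
HFC-134a: Δ = 119 − 2 = 117 ppt = 0.117 ppb; ΔF = 0.16 × 0.117 = 0.0187 W/m².
Total ΔF = 3.1759 + 0.8853 + 0.0187 = 4.0799 W/m².
ΔT = λ ΔF = 1.04 × 4.08 = 4.2432 K.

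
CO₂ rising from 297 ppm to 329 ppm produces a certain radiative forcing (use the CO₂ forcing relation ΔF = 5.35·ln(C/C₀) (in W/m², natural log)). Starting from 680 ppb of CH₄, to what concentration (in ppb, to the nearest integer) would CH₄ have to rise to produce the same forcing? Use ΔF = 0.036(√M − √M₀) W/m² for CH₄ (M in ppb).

CO₂ forcing: 5.35 × ln(329/297) = 5.35 × 0.102326 = 0.54744 W/m².
Set 0.036(√M − √680) = 0.54744: √M = 0.54744/0.036 + √680 = 15.2067 + 26.0768 = 41.2835.
M = (41.2835)² = 1704.33 ppb.

M ≈ 1704 ppb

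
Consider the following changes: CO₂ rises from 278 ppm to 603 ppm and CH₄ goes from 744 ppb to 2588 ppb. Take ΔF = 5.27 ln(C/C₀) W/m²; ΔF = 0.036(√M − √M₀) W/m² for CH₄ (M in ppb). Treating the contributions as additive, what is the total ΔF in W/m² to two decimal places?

ΔF = 4.93 W/m²

CO₂: 5.27 × ln(603/278) = 5.27 × ln(2.16906) = 5.27 × 0.77429 = 4.0805 W/m².
CH₄: 0.036 × (√2588 − √744) = 0.036 × (50.8724 − 27.2764) = 0.036 × 23.5960 = 0.8495 W/m².
Total ΔF = 4.0805 + 0.8495 = 4.9300 W/m².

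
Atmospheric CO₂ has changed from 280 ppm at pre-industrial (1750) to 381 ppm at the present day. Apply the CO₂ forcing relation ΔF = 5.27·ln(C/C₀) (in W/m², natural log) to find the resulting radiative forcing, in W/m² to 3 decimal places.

ΔF = 1.623 W/m²

CO₂: 5.27 × ln(381/280) = 5.27 × ln(1.36071) = 5.27 × 0.30801 = 1.6232 W/m².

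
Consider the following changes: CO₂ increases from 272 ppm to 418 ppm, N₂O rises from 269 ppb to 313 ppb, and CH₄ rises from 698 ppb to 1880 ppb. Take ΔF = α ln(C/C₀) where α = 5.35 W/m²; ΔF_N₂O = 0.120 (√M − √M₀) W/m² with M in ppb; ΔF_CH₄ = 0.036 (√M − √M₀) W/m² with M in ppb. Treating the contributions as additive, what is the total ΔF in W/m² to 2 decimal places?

CO₂: 5.35 × ln(418/272) = 5.35 × ln(1.53676) = 5.35 × 0.42968 = 2.2988 W/m².
N₂O: 0.120 × (√313 − √269) = 0.120 × (17.6918 − 16.4012) = 0.120 × 1.2906 = 0.1549 W/m².
CH₄: 0.036 × (√1880 − √698) = 0.036 × (43.3590 − 26.4197) = 0.036 × 16.9393 = 0.6098 W/m².
Total ΔF = 2.2988 + 0.1549 + 0.6098 = 3.0635 W/m².

ΔF = 3.06 W/m²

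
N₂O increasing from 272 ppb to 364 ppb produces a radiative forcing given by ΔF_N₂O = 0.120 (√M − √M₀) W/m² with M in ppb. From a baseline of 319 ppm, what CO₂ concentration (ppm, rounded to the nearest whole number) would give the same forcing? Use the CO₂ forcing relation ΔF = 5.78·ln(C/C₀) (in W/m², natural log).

N₂O forcing: 0.120 × (√364 − √272) = 0.120 × (19.0788 − 16.4924) = 0.120 × 2.5864 = 0.31037 W/m².
Set 5.78 ln(C/319) = 0.31037: ln(C/319) = 0.31037/5.78 = 0.05370, so C = 319 × e^0.05370 = 319 × 1.05517 = 336.60 ppm.

C ≈ 337 ppm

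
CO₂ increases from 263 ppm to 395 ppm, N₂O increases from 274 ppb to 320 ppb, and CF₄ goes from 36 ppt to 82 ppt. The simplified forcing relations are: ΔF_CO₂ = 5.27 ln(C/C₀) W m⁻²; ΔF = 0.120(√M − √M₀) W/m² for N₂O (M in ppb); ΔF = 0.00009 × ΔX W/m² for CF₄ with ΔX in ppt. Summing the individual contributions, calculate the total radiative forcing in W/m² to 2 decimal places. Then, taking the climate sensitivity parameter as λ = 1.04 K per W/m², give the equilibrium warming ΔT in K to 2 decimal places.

ΔF = 2.31 W/m²; ΔT = 2.40 K

CO₂: 5.27 × ln(395/263) = 5.27 × ln(1.50190) = 5.27 × 0.40673 = 2.1435 W/m².
N₂O: 0.120 × (√320 − √274) = 0.120 × (17.8885 − 16.5529) = 0.120 × 1.3356 = 0.1603 W/m².
CF₄: ΔF = 0.00009 × (82 − 36) = 0.00009 × 46 = 0.0041 W/m².
Total ΔF = 2.1435 + 0.1603 + 0.0041 = 2.3079 W/m².
ΔT = λ ΔF = 1.04 × 2.31 = 2.4024 K.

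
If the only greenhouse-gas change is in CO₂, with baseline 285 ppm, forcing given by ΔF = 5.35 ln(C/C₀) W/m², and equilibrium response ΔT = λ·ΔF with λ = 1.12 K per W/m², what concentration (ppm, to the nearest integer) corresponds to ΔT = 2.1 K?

C ≈ 405 ppm

Required forcing: ΔF = ΔT/λ = 2.1/1.12 = 1.8750 W/m².
Then ln(C/285) = ΔF/5.35 = 1.8750/5.35 = 0.35047.
So C = 285 × e^0.35047 = 285 × 1.41973 = 404.62 ppm.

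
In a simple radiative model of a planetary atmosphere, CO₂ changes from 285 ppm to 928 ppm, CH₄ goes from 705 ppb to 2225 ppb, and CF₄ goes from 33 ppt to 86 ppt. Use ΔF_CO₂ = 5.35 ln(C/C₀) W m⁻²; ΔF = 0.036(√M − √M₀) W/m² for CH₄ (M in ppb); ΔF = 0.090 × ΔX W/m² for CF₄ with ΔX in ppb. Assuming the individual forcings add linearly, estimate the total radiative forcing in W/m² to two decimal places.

CO₂: 5.35 × ln(928/285) = 5.35 × ln(3.25614) = 5.35 × 1.18054 = 6.3159 W/m².
CH₄: 0.036 × (√2225 − √705) = 0.036 × (47.1699 − 26.5518) = 0.036 × 20.6181 = 0.7423 W/m².
CF₄: Δ = 86 − 33 = 53 ppt = 0.053 ppb; ΔF = 0.090 × 0.053 = 0.0048 W/m².
Total ΔF = 6.3159 + 0.7423 + 0.0048 = 7.0630 W/m².

ΔF = 7.06 W/m²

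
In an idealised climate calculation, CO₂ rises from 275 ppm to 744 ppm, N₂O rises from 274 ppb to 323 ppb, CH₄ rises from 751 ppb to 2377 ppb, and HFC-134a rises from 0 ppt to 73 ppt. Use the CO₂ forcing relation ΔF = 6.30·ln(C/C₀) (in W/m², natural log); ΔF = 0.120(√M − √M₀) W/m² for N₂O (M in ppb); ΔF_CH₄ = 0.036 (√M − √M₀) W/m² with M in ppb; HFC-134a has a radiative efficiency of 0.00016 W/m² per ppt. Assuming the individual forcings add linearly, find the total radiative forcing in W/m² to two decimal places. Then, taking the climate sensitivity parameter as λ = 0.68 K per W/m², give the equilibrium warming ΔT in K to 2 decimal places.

CO₂: 6.30 × ln(744/275) = 6.30 × ln(2.70545) = 6.30 × 0.99527 = 6.2702 W/m².
N₂O: 0.120 × (√323 − √274) = 0.120 × (17.9722 − 16.5529) = 0.120 × 1.4193 = 0.1703 W/m².
CH₄: 0.036 × (√2377 − √751) = 0.036 × (48.7545 − 27.4044) = 0.036 × 21.3501 = 0.7686 W/m².
HFC-134a: ΔF = 0.00016 × (73 − 0) = 0.00016 × 73 = 0.0117 W/m².
Total ΔF = 6.2702 + 0.1703 + 0.7686 + 0.0117 = 7.2208 W/m².
ΔT = λ ΔF = 0.68 × 7.22 = 4.9096 K.

ΔF = 7.22 W/m²; ΔT = 4.91 K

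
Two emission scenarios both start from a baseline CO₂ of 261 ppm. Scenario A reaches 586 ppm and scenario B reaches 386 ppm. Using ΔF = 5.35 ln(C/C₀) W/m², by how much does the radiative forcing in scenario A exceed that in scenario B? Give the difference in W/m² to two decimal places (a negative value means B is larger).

ΔF_A − ΔF_B = 2.23 W/m²

ΔF_A = 5.35 ln(586/261) = 5.35 × 0.80880 = 4.3271 W/m².
ΔF_B = 5.35 ln(386/261) = 5.35 × 0.39132 = 2.0936 W/m².
Difference: 4.3271 − 2.0936 = 2.2335 W/m².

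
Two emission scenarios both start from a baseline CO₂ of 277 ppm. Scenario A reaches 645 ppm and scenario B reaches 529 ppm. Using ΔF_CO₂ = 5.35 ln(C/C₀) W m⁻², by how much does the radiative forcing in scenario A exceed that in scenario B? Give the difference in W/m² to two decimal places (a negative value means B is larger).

ΔF_A = 5.35 ln(645/277) = 5.35 × 0.84523 = 4.5220 W/m².
ΔF_B = 5.35 ln(529/277) = 5.35 × 0.64697 = 3.4613 W/m².
Difference: 4.5220 − 3.4613 = 1.0607 W/m².

ΔF_A − ΔF_B = 1.06 W/m²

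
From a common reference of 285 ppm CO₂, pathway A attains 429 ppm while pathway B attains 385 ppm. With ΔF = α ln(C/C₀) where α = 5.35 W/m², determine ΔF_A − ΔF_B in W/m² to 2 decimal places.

ΔF_A − ΔF_B = 0.58 W/m²

ΔF_A = 5.35 ln(429/285) = 5.35 × 0.40897 = 2.1880 W/m².
ΔF_B = 5.35 ln(385/285) = 5.35 × 0.30075 = 1.6090 W/m².
Difference: 2.1880 − 1.6090 = 0.5790 W/m².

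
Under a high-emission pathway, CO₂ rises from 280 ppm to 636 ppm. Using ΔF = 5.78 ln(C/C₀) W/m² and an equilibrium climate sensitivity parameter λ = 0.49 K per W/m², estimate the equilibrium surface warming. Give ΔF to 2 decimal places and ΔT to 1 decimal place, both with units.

CO₂: 5.78 × ln(636/280) = 5.78 × ln(2.27143) = 5.78 × 0.82041 = 4.7420 W/m².
ΔT = λ ΔF = 0.49 × 4.74 = 2.3226 K.

ΔF = 4.74 W/m²; ΔT = 2.3 K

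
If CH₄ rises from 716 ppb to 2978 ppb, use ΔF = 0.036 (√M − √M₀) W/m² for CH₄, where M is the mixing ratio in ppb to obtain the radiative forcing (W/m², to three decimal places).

ΔF = 1.001 W/m²

CH₄: 0.036 × (√2978 − √716) = 0.036 × (54.5711 − 26.7582) = 0.036 × 27.8129 = 1.0013 W/m².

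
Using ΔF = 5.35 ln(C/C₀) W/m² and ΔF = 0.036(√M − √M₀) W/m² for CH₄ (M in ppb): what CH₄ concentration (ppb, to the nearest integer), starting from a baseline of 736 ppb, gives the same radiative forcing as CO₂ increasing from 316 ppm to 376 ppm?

CO₂ forcing: 5.35 × ln(376/316) = 5.35 × 0.173847 = 0.93008 W/m².
Set 0.036(√M − √736) = 0.93008: √M = 0.93008/0.036 + √736 = 25.8356 + 27.1293 = 52.9649.
M = (52.9649)² = 2805.28 ppb.

M ≈ 2805 ppb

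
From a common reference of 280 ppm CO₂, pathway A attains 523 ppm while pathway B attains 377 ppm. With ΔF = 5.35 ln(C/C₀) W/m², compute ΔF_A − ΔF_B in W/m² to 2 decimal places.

ΔF_A − ΔF_B = 1.75 W/m²

ΔF_A = 5.35 ln(523/280) = 5.35 × 0.62479 = 3.3426 W/m².
ΔF_B = 5.35 ln(377/280) = 5.35 × 0.29746 = 1.5914 W/m².
Difference: 3.3426 − 1.5914 = 1.7512 W/m².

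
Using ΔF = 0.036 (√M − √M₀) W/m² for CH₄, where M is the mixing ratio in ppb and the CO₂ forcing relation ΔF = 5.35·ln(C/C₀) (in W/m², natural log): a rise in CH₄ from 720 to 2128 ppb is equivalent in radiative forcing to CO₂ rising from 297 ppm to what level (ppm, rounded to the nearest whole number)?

CH₄ forcing: 0.036 × (√2128 − √720) = 0.036 × (46.1303 − 26.8328) = 0.036 × 19.2975 = 0.69471 W/m².
Set 5.35 ln(C/297) = 0.69471: ln(C/297) = 0.69471/5.35 = 0.12985, so C = 297 × e^0.12985 = 297 × 1.13866 = 338.18 ppm.

C ≈ 338 ppm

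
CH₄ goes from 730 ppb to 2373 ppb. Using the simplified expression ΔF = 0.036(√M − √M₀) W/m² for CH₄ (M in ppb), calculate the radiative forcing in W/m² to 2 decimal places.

ΔF = 0.78 W/m²

CH₄: 0.036 × (√2373 − √730) = 0.036 × (48.7134 − 27.0185) = 0.036 × 21.6949 = 0.7810 W/m².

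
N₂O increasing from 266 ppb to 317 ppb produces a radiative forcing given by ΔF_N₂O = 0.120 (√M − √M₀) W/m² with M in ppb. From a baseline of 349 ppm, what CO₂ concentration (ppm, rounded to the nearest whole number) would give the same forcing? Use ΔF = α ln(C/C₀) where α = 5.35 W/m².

N₂O forcing: 0.120 × (√317 − √266) = 0.120 × (17.8045 − 16.3095) = 0.120 × 1.4950 = 0.17940 W/m².
Set 5.35 ln(C/349) = 0.17940: ln(C/349) = 0.17940/5.35 = 0.03353, so C = 349 × e^0.03353 = 349 × 1.03410 = 360.90 ppm.

C ≈ 361 ppm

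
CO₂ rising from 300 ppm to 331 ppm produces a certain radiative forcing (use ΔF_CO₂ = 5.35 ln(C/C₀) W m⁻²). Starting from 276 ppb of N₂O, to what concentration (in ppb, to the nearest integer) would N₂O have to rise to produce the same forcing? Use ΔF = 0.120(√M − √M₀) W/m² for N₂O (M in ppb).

CO₂ forcing: 5.35 × ln(331/300) = 5.35 × 0.098336 = 0.52610 W/m².
Set 0.120(√M − √276) = 0.52610: √M = 0.52610/0.120 + √276 = 4.3842 + 16.6132 = 20.9974.
M = (20.9974)² = 440.89 ppb.

M ≈ 441 ppb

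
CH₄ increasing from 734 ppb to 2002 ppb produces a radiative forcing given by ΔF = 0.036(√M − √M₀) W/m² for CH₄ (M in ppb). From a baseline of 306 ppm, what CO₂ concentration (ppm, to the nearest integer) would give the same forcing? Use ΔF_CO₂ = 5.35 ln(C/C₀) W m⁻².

C ≈ 345 ppm

CH₄ forcing: 0.036 × (√2002 − √734) = 0.036 × (44.7437 − 27.0924) = 0.036 × 17.6513 = 0.63545 W/m².
Set 5.35 ln(C/306) = 0.63545: ln(C/306) = 0.63545/5.35 = 0.11878, so C = 306 × e^0.11878 = 306 × 1.12612 = 344.59 ppm.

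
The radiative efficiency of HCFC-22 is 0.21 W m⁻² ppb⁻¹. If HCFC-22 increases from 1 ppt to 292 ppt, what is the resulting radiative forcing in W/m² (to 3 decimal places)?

ΔF = 0.061 W/m²

HCFC-22: Δ = 292 − 1 = 291 ppt = 0.291 ppb; ΔF = 0.21 × 0.291 = 0.0611 W/m².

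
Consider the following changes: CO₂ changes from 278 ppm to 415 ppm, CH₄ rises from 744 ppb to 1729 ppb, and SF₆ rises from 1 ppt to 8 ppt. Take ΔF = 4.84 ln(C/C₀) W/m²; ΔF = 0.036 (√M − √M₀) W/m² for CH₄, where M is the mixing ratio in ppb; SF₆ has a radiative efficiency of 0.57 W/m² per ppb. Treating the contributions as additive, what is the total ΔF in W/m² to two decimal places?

ΔF = 2.46 W/m²

CO₂: 4.84 × ln(415/278) = 4.84 × ln(1.49281) = 4.84 × 0.40066 = 1.9392 W/m².
CH₄: 0.036 × (√1729 − √744) = 0.036 × (41.5812 − 27.2764) = 0.036 × 14.3048 = 0.5150 W/m².
SF₆: Δ = 8 − 1 = 7 ppt = 0.007 ppb; ΔF = 0.57 × 0.007 = 0.0040 W/m².
Total ΔF = 1.9392 + 0.5150 + 0.0040 = 2.4582 W/m².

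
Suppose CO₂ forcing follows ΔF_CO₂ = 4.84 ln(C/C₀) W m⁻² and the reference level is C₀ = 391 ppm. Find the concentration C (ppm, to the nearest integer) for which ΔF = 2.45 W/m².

C ≈ 649 ppm

Set 4.84 ln(C/391) = 2.45, so ln(C/391) = 2.45/4.84 = 0.50620.
Then C/391 = e^0.50620 = 1.65898, giving C = 391 × 1.65898 = 648.66 ppm.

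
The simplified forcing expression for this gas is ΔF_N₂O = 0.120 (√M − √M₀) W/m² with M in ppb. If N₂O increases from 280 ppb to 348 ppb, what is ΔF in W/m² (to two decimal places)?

ΔF = 0.23 W/m²

N₂O: 0.120 × (√348 − √280) = 0.120 × (18.6548 − 16.7332) = 0.120 × 1.9216 = 0.2306 W/m².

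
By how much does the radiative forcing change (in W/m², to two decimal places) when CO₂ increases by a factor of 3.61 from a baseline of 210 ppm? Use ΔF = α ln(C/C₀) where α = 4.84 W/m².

ΔF = 4.84 × ln(3.61) = 4.84 × 1.28371 = 6.2132 W/m².

ΔF = 6.21 W/m²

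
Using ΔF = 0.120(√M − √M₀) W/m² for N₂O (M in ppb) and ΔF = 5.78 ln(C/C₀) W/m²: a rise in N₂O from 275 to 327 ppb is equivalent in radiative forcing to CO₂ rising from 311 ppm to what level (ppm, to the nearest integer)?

C ≈ 321 ppm

N₂O forcing: 0.120 × (√327 − √275) = 0.120 × (18.0831 − 16.5831) = 0.120 × 1.5000 = 0.18000 W/m².
Set 5.78 ln(C/311) = 0.18000: ln(C/311) = 0.18000/5.78 = 0.03114, so C = 311 × e^0.03114 = 311 × 1.03163 = 320.84 ppm.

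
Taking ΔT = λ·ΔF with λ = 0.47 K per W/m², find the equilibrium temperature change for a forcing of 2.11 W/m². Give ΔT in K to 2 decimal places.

ΔT = 0.99 K

ΔT = λ ΔF = 0.47 × 2.11 = 0.9917 K.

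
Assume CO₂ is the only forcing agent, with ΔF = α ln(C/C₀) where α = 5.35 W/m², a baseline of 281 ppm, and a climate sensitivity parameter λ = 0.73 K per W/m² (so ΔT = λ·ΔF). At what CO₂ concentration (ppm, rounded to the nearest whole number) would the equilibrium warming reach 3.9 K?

Required forcing: ΔF = ΔT/λ = 3.9/0.73 = 5.3425 W/m².
Then ln(C/281) = ΔF/5.35 = 5.3425/5.35 = 0.99860.
So C = 281 × e^0.99860 = 281 × 2.71448 = 762.77 ppm.

C ≈ 763 ppm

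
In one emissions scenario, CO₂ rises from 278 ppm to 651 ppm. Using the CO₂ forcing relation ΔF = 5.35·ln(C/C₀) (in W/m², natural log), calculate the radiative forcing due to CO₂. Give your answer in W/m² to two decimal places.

CO₂: 5.35 × ln(651/278) = 5.35 × ln(2.34173) = 5.35 × 0.85089 = 4.5523 W/m².

ΔF = 4.55 W/m²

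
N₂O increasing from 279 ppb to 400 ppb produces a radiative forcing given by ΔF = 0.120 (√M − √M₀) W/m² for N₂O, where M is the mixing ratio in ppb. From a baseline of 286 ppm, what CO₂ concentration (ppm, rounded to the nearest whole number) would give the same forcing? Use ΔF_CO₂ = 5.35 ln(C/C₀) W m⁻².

C ≈ 308 ppm

N₂O forcing: 0.120 × (√400 − √279) = 0.120 × (20.0000 − 16.7033) = 0.120 × 3.2967 = 0.39560 W/m².
Set 5.35 ln(C/286) = 0.39560: ln(C/286) = 0.39560/5.35 = 0.07394, so C = 286 × e^0.07394 = 286 × 1.07674 = 307.95 ppm.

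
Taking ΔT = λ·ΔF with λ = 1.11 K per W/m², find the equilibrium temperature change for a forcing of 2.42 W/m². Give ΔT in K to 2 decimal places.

ΔT = λ ΔF = 1.11 × 2.42 = 2.6862 K.

ΔT = 2.69 K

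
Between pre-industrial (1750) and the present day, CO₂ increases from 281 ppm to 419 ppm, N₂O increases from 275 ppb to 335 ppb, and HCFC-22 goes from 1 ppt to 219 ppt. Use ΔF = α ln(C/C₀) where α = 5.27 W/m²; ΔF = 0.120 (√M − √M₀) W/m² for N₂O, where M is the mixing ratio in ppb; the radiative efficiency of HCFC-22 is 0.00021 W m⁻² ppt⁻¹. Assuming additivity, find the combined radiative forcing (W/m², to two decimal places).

CO₂: 5.27 × ln(419/281) = 5.27 × ln(1.49110) = 5.27 × 0.39951 = 2.1054 W/m².
N₂O: 0.120 × (√335 − √275) = 0.120 × (18.3030 − 16.5831) = 0.120 × 1.7199 = 0.2064 W/m².
HCFC-22: ΔF = 0.00021 × (219 − 1) = 0.00021 × 218 = 0.0458 W/m².
Total ΔF = 2.1054 + 0.2064 + 0.0458 = 2.3576 W/m².

ΔF = 2.36 W/m²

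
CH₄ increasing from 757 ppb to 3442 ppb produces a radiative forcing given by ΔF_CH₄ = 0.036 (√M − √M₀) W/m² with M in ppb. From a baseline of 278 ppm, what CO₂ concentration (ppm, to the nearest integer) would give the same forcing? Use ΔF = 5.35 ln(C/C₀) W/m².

C ≈ 343 ppm

CH₄ forcing: 0.036 × (√3442 − √757) = 0.036 × (58.6686 − 27.5136) = 0.036 × 31.1550 = 1.12158 W/m².
Set 5.35 ln(C/278) = 1.12158: ln(C/278) = 1.12158/5.35 = 0.20964, so C = 278 × e^0.20964 = 278 × 1.23323 = 342.84 ppm.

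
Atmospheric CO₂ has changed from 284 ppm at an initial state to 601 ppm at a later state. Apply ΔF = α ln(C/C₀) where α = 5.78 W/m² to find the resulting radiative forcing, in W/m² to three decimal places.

CO₂ absorption bands are partially saturated, so forcing scales with the logarithm of the concentration ratio.
CO₂: 5.78 × ln(601/284) = 5.78 × ln(2.11620) = 5.78 × 0.74962 = 4.3328 W/m².

ΔF = 4.333 W/m²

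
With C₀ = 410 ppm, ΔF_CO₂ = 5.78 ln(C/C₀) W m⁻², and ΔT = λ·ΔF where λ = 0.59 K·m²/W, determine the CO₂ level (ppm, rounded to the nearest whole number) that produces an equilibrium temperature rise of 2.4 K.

Required forcing: ΔF = ΔT/λ = 2.4/0.59 = 4.0678 W/m².
Then ln(C/410) = ΔF/5.78 = 4.0678/5.78 = 0.70377.
So C = 410 × e^0.70377 = 410 × 2.02136 = 828.76 ppm.

C ≈ 829 ppm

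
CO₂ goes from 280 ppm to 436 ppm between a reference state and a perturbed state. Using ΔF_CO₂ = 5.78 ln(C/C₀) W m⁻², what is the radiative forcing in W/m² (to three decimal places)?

CO₂ absorption bands are partially saturated, so forcing scales with the logarithm of the concentration ratio.
CO₂: 5.78 × ln(436/280) = 5.78 × ln(1.55714) = 5.78 × 0.44285 = 2.5597 W/m².

ΔF = 2.560 W/m²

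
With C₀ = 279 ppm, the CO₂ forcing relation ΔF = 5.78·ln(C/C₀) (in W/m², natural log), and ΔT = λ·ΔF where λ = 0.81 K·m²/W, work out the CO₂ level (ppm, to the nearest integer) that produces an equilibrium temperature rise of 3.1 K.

Required forcing: ΔF = ΔT/λ = 3.1/0.81 = 3.8272 W/m².
Then ln(C/279) = ΔF/5.78 = 3.8272/5.78 = 0.66215.
So C = 279 × e^0.66215 = 279 × 1.93896 = 540.97 ppm.

C ≈ 541 ppm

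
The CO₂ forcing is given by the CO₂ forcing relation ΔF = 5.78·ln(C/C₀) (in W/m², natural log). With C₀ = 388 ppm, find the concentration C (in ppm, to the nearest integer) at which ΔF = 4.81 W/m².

C ≈ 892 ppm

Set 5.78 ln(C/388) = 4.81, so ln(C/388) = 4.81/5.78 = 0.83218.
Then C/388 = e^0.83218 = 2.29832, giving C = 388 × 2.29832 = 891.75 ppm.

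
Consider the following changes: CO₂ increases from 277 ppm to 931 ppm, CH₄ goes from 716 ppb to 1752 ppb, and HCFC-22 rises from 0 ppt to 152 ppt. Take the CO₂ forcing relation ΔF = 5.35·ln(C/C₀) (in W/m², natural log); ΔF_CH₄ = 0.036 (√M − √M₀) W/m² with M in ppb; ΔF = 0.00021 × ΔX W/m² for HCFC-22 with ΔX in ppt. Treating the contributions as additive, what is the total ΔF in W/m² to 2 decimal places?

CO₂: 5.35 × ln(931/277) = 5.35 × ln(3.36101) = 5.35 × 1.21224 = 6.4855 W/m².
CH₄: 0.036 × (√1752 − √716) = 0.036 × (41.8569 − 26.7582) = 0.036 × 15.0987 = 0.5436 W/m².
HCFC-22: ΔF = 0.00021 × (152 − 0) = 0.00021 × 152 = 0.0319 W/m².
Total ΔF = 6.4855 + 0.5436 + 0.0319 = 7.0610 W/m².

ΔF = 7.06 W/m²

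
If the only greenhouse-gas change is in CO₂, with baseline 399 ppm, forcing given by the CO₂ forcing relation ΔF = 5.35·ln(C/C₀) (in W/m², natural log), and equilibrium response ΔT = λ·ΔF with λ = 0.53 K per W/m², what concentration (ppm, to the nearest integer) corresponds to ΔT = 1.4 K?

Required forcing: ΔF = ΔT/λ = 1.4/0.53 = 2.6415 W/m².
Then ln(C/399) = ΔF/5.35 = 2.6415/5.35 = 0.49374.
So C = 399 × e^0.49374 = 399 × 1.63843 = 653.73 ppm.

C ≈ 654 ppm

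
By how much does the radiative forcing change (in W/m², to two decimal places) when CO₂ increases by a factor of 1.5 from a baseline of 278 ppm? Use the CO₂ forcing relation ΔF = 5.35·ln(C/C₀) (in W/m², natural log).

ΔF = 2.17 W/m²

Because the forcing depends only on the ratio C/C₀, the initial concentration does not enter.
ΔF = 5.35 × ln(1.5) = 5.35 × 0.40547 = 2.1693 W/m².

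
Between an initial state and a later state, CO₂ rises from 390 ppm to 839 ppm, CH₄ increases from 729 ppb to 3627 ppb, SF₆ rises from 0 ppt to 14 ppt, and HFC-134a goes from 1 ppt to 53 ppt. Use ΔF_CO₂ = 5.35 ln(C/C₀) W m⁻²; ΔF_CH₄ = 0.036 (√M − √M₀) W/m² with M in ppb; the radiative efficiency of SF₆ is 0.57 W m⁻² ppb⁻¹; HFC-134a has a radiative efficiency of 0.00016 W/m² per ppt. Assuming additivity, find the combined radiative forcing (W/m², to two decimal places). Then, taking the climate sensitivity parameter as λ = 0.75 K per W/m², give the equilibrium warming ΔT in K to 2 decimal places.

ΔF = 5.31 W/m²; ΔT = 3.98 K

CO₂: 5.35 × ln(839/390) = 5.35 × ln(2.15128) = 5.35 × 0.76606 = 4.0984 W/m².
CH₄: 0.036 × (√3627 − √729) = 0.036 × (60.2246 − 27.0000) = 0.036 × 33.2246 = 1.1961 W/m².
SF₆: Δ = 14 − 0 = 14 ppt = 0.014 ppb; ΔF = 0.57 × 0.014 = 0.0080 W/m².
HFC-134a: ΔF = 0.00016 × (53 − 1) = 0.00016 × 52 = 0.0083 W/m².
Total ΔF = 4.0984 + 1.1961 + 0.0080 + 0.0083 = 5.3108 W/m².
ΔT = λ ΔF = 0.75 × 5.31 = 3.9825 K.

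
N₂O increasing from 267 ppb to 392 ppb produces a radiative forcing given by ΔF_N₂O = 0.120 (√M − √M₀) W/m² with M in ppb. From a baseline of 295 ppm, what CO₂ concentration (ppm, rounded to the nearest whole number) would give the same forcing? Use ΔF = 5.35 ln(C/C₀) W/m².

N₂O forcing: 0.120 × (√392 − √267) = 0.120 × (19.7990 − 16.3401) = 0.120 × 3.4589 = 0.41507 W/m².
Set 5.35 ln(C/295) = 0.41507: ln(C/295) = 0.41507/5.35 = 0.07758, so C = 295 × e^0.07758 = 295 × 1.08067 = 318.80 ppm.

C ≈ 319 ppm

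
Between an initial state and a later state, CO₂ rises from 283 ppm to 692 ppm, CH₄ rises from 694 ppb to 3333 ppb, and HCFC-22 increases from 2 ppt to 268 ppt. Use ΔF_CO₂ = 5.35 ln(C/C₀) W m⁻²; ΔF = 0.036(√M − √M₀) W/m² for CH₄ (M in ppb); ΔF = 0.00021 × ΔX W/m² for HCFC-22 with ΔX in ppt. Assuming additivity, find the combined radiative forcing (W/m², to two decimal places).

CO₂: 5.35 × ln(692/283) = 5.35 × ln(2.44523) = 5.35 × 0.89414 = 4.7836 W/m².
CH₄: 0.036 × (√3333 − √694) = 0.036 × (57.7321 − 26.3439) = 0.036 × 31.3882 = 1.1300 W/m².
HCFC-22: ΔF = 0.00021 × (268 − 2) = 0.00021 × 266 = 0.0559 W/m².
Total ΔF = 4.7836 + 1.1300 + 0.0559 = 5.9695 W/m².

ΔF = 5.97 W/m²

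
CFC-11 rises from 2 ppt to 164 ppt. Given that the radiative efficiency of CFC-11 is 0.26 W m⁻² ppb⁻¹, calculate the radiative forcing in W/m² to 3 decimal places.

ΔF = 0.042 W/m²

CFC-11: Δ = 164 − 2 = 162 ppt = 0.162 ppb; ΔF = 0.26 × 0.162 = 0.0421 W/m².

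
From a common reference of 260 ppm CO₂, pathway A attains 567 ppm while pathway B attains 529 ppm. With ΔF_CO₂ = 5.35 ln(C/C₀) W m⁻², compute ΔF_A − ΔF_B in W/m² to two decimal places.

ΔF_A = 5.35 ln(567/260) = 5.35 × 0.77968 = 4.1713 W/m².
ΔF_B = 5.35 ln(529/260) = 5.35 × 0.71031 = 3.8002 W/m².
Difference: 4.1713 − 3.8002 = 0.3711 W/m².
(Equivalently, ΔF_A − ΔF_B = 5.35 ln(567/529) = 5.35 × 0.06937 = 0.3711 W/m².)

ΔF_A − ΔF_B = 0.37 W/m²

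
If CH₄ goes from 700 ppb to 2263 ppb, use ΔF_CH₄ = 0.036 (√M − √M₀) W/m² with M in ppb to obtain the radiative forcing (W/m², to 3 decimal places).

CH₄: 0.036 × (√2263 − √700) = 0.036 × (47.5710 − 26.4575) = 0.036 × 21.1135 = 0.7601 W/m².

ΔF = 0.760 W/m²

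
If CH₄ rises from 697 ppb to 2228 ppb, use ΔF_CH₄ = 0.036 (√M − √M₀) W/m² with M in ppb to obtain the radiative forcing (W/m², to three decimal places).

CH₄: 0.036 × (√2228 − √697) = 0.036 × (47.2017 − 26.4008) = 0.036 × 20.8009 = 0.7488 W/m².

ΔF = 0.749 W/m²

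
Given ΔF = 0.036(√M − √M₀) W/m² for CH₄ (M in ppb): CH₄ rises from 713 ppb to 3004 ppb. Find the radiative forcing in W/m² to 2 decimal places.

CH₄: 0.036 × (√3004 − √713) = 0.036 × (54.8088 − 26.7021) = 0.036 × 28.1067 = 1.0118 W/m².

ΔF = 1.01 W/m²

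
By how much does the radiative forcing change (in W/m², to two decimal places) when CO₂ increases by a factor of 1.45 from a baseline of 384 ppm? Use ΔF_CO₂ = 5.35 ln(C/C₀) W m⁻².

Because the forcing depends only on the ratio C/C₀, the initial concentration does not enter.
ΔF = 5.35 × ln(1.45) = 5.35 × 0.37156 = 1.9878 W/m².

ΔF = 1.99 W/m²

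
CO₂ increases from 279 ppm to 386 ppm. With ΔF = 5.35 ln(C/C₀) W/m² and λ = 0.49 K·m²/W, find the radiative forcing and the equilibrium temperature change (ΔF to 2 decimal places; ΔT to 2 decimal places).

CO₂: 5.35 × ln(386/279) = 5.35 × ln(1.38351) = 5.35 × 0.32462 = 1.7367 W/m².
ΔT = λ ΔF = 0.49 × 1.74 = 0.8526 K.

ΔF = 1.74 W/m²; ΔT = 0.85 K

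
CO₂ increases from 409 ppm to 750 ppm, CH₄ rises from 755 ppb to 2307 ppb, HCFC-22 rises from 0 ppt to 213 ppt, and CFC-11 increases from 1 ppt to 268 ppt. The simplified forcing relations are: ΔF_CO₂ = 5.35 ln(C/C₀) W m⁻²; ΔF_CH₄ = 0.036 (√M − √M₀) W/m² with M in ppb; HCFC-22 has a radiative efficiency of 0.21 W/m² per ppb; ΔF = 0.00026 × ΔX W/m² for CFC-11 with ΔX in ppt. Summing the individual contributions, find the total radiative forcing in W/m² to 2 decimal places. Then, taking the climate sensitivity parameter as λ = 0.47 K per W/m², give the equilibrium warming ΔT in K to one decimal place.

CO₂: 5.35 × ln(750/409) = 5.35 × ln(1.83374) = 5.35 × 0.60636 = 3.2440 W/m².
CH₄: 0.036 × (√2307 − √755) = 0.036 × (48.0312 − 27.4773) = 0.036 × 20.5539 = 0.7399 W/m².
HCFC-22: Δ = 213 − 0 = 213 ppt = 0.213 ppb; ΔF = 0.21 × 0.213 = 0.0447 W/m².
CFC-11: ΔF = 0.00026 × (268 − 1) = 0.00026 × 267 = 0.0694 W/m².
Total ΔF = 3.2440 + 0.7399 + 0.0447 + 0.0694 = 4.0980 W/m².
ΔT = λ ΔF = 0.47 × 4.10 = 1.9270 K.

ΔF = 4.10 W/m²; ΔT = 1.9 K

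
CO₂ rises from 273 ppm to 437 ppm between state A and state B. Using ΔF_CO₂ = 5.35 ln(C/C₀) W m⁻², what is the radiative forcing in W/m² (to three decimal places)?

CO₂: 5.35 × ln(437/273) = 5.35 × ln(1.60073) = 5.35 × 0.47046 = 2.5170 W/m².

ΔF = 2.517 W/m²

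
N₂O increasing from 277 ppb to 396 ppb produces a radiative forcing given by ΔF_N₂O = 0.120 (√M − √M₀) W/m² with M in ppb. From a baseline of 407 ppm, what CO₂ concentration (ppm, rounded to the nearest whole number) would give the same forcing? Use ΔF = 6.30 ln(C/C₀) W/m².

C ≈ 433 ppm

N₂O forcing: 0.120 × (√396 − √277) = 0.120 × (19.8997 − 16.6433) = 0.120 × 3.2564 = 0.39077 W/m².
Set 6.30 ln(C/407) = 0.39077: ln(C/407) = 0.39077/6.30 = 0.06203, so C = 407 × e^0.06203 = 407 × 1.06399 = 433.04 ppm.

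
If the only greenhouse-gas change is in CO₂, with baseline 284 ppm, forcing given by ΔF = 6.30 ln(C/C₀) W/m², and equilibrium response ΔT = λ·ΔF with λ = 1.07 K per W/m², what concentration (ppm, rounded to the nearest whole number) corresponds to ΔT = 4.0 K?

Required forcing: ΔF = ΔT/λ = 4.0/1.07 = 3.7383 W/m².
Then ln(C/284) = ΔF/6.30 = 3.7383/6.30 = 0.59338.
So C = 284 × e^0.59338 = 284 × 1.81010 = 514.07 ppm.

C ≈ 514 ppm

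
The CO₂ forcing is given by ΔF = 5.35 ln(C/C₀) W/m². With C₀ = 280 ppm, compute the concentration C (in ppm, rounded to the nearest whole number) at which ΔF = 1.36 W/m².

C ≈ 361 ppm

Set 5.35 ln(C/280) = 1.36, so ln(C/280) = 1.36/5.35 = 0.25421.
Then C/280 = e^0.25421 = 1.28944, giving C = 280 × 1.28944 = 361.04 ppm.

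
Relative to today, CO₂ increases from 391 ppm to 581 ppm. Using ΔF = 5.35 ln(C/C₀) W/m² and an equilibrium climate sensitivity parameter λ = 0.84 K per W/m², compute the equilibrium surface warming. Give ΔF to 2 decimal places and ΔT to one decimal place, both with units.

ΔF = 2.12 W/m²; ΔT = 1.8 K

CO₂: 5.35 × ln(581/391) = 5.35 × ln(1.48593) = 5.35 × 0.39604 = 2.1188 W/m².
ΔT = λ ΔF = 0.84 × 2.12 = 1.7808 K.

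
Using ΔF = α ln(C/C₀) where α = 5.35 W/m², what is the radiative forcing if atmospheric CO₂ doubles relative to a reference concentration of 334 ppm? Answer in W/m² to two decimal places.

Because the forcing depends only on the ratio C/C₀, the initial concentration does not enter.
ΔF = 5.35 × ln(2) = 5.35 × 0.69315 = 3.7084 W/m².

ΔF = 3.71 W/m²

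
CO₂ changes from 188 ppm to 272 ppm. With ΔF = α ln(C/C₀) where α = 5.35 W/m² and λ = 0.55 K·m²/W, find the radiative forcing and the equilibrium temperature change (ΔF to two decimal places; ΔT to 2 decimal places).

ΔF = 1.98 W/m²; ΔT = 1.09 K

CO₂: 5.35 × ln(272/188) = 5.35 × ln(1.44681) = 5.35 × 0.36936 = 1.9761 W/m².
ΔT = λ ΔF = 0.55 × 1.98 = 1.0890 K.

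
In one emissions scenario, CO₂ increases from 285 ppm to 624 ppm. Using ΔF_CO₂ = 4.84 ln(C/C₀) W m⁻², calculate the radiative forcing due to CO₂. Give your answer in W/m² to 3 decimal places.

CO₂: 4.84 × ln(624/285) = 4.84 × ln(2.18947) = 4.84 × 0.78366 = 3.7929 W/m².

ΔF = 3.793 W/m²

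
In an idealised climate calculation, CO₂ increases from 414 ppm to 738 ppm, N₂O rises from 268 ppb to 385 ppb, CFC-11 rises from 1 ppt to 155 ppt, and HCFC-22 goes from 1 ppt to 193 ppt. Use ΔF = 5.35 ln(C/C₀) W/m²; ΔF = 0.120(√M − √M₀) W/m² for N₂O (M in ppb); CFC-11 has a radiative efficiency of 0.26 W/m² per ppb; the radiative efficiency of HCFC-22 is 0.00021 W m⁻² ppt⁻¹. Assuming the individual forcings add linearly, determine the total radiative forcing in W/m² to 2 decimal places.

ΔF = 3.56 W/m²

CO₂: 5.35 × ln(738/414) = 5.35 × ln(1.78261) = 5.35 × 0.57808 = 3.0927 W/m².
N₂O: 0.120 × (√385 − √268) = 0.120 × (19.6214 − 16.3707) = 0.120 × 3.2507 = 0.3901 W/m².
CFC-11: Δ = 155 − 1 = 154 ppt = 0.154 ppb; ΔF = 0.26 × 0.154 = 0.0400 W/m².
HCFC-22: ΔF = 0.00021 × (193 − 1) = 0.00021 × 192 = 0.0403 W/m².
Total ΔF = 3.0927 + 0.3901 + 0.0400 + 0.0403 = 3.5631 W/m².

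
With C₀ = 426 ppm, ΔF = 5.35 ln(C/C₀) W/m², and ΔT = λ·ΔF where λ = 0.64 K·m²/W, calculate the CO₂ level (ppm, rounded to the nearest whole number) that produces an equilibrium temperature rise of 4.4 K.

C ≈ 1540 ppm

Required forcing: ΔF = ΔT/λ = 4.4/0.64 = 6.8750 W/m².
Then ln(C/426) = ΔF/5.35 = 6.8750/5.35 = 1.28505.
So C = 426 × e^1.28505 = 426 × 3.61485 = 1539.93 ppm.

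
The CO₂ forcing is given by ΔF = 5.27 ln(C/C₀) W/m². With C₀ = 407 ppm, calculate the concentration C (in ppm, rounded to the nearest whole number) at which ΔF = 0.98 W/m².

Set 5.27 ln(C/407) = 0.98, so ln(C/407) = 0.98/5.27 = 0.18596.
Then C/407 = e^0.18596 = 1.20437, giving C = 407 × 1.20437 = 490.18 ppm.

C ≈ 490 ppm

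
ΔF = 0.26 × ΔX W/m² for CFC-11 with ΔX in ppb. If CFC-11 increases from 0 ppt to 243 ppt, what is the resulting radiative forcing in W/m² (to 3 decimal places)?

ΔF = 0.063 W/m²

CFC-11: Δ = 243 − 0 = 243 ppt = 0.243 ppb; ΔF = 0.26 × 0.243 = 0.0632 W/m².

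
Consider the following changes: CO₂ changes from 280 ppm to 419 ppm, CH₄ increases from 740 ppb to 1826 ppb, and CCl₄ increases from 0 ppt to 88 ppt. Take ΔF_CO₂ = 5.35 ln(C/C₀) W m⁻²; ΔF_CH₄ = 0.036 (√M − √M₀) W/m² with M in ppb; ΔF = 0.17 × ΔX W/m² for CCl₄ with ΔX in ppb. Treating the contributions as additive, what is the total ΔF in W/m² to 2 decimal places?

CO₂: 5.35 × ln(419/280) = 5.35 × ln(1.49643) = 5.35 × 0.40308 = 2.1565 W/m².
CH₄: 0.036 × (√1826 − √740) = 0.036 × (42.7317 − 27.2029) = 0.036 × 15.5288 = 0.5590 W/m².
CCl₄: Δ = 88 − 0 = 88 ppt = 0.088 ppb; ΔF = 0.17 × 0.088 = 0.0150 W/m².
Total ΔF = 2.1565 + 0.5590 + 0.0150 = 2.7305 W/m².

ΔF = 2.73 W/m²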